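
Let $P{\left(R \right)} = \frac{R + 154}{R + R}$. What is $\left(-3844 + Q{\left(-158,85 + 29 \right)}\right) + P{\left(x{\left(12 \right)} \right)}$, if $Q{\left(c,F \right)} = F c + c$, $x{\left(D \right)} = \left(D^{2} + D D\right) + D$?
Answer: $- \frac{6603973}{300} \approx -22013.0$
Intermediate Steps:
$x{\left(D \right)} = D + 2 D^{2}$ ($x{\left(D \right)} = \left(D^{2} + D^{2}\right) + D = 2 D^{2} + D = D + 2 D^{2}$)
$Q{\left(c,F \right)} = c + F c$
$P{\left(R \right)} = \frac{154 + R}{2 R}$
$\left(-3844 + Q{\left(-158,85 + 29 \right)}\right) + P{\left(x{\left(12 \right)} \right)} = \left(-3844 - 158 \left(1 + \left(85 + 29\right)\right)\right) + \frac{154 + 12 \left(1 + 2 \cdot 12\right)}{2 \cdot 12 \left(1 + 2 \cdot 12\right)} = \left(-3844 - 158 \left(1 + 114\right)\right) + \frac{154 + 12 \left(1 + 24\right)}{2 \cdot 12 \left(1 + 24\right)} = \left(-3844 - 18170\right) + \frac{154 + 12 \cdot 25}{2 \cdot 12 \cdot 25} = \left(-3844 - 18170\right) + \frac{154 + 300}{2 \cdot 300} = -22014 + \frac{1}{2} \cdot \frac{1}{300} \cdot 454 = -22014 + \frac{227}{300} = - \frac{6603973}{300}$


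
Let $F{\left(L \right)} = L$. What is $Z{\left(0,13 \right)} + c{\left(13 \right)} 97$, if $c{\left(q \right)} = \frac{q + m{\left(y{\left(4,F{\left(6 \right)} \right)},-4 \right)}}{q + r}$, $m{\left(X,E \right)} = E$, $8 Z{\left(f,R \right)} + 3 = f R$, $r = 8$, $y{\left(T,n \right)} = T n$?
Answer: $\frac{2307}{56} \approx 41.196$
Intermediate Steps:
$Z{\left(f,R \right)} = - \frac{3}{8} + \frac{R f}{8}$ ($Z{\left(f,R \right)} = - \frac{3}{8} + \frac{f R}{8} = - \frac{3}{8} + \frac{R f}{8}$)
$c{\left(q \right)} = \frac{-4 + q}{8 + q}$ ($c{\left(q \right)} = \frac{q - 4}{q + 8} = \frac{-4 + q}{8 + q}$)
$Z{\left(0,13 \right)} + c{\left(13 \right)} 97 = \left(- \frac{3}{8} + \frac{1}{8} \cdot 13 \cdot 0\right) + \frac{-4 + 13}{8 + 13} \cdot 97 = \left(- \frac{3}{8} + 0\right) + \frac{1}{21} \cdot 9 \cdot 97 = - \frac{3}{8} + \frac{1}{21} \cdot 9 \cdot 97 = - \frac{3}{8} + \frac{3}{7} \cdot 97 = - \frac{3}{8} + \frac{291}{7} = \frac{2307}{56}$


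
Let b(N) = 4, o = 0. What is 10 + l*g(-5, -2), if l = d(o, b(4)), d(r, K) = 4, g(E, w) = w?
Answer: 2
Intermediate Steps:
l = 4
10 + l*g(-5, -2) = 10 + 4*(-2) = 10 - 8 = 2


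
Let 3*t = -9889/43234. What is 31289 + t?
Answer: 4058235989/129702 ≈ 31289.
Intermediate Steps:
t = -9889/129702 (t = (-9889/43234)/3 = (-9889*1/43234)/3 = (⅓)*(-9889/43234) = -9889/129702 ≈ -0.076244)
31289 + t = 31289 - 9889/129702 = 4058235989/129702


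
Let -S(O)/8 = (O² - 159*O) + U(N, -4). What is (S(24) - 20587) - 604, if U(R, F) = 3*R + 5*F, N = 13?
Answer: 4577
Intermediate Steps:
S(O) = -152 - 8*O² + 1272*O (S(O) = -8*((O² - 159*O) + (3*13 + 5*(-4))) = -8*((O² - 159*O) + (39 - 20)) = -8*((O² - 159*O) + 19) = -8*(19 + O² - 159*O) = -152 - 8*O² + 1272*O)
(S(24) - 20587) - 604 = ((-152 - 8*24² + 1272*24) - 20587) - 604 = ((-152 - 8*576 + 30528) - 20587) - 604 = ((-152 - 4608 + 30528) - 20587) - 604 = (25768 - 20587) - 604 = 5181 - 604 = 4577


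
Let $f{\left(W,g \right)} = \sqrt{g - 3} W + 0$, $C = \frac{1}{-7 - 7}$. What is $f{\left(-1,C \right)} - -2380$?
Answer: $2380 - \frac{i \sqrt{602}}{14} \approx 2380.0 - 1.7525 i$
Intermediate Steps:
$C = - \frac{1}{14}$ ($C = \frac{1}{-14} = - \frac{1}{14} \approx -0.071429$)
$f{\left(W,g \right)} = W \sqrt{-3 + g}$ ($f{\left(W,g \right)} = \sqrt{-3 + g} W + 0 = W \sqrt{-3 + g} + 0 = W \sqrt{-3 + g}$)
$f{\left(-1,C \right)} - -2380 = - \sqrt{-3 - \frac{1}{14}} - -2380 = - \sqrt{- \frac{43}{14}} + 2380 = - \frac{i \sqrt{602}}{14} + 2380 = 2380 - \frac{i \sqrt{602}}{14}$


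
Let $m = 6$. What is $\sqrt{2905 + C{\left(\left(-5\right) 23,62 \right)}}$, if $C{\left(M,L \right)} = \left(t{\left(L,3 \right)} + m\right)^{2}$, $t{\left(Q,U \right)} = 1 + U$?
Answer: $\sqrt{3005} \approx 54.818$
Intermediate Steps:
$C{\left(M,L \right)} = 100$ ($C{\left(M,L \right)} = \left(\left(1 + 3\right) + 6\right)^{2} = \left(4 + 6\right)^{2} = 10^{2} = 100$)
$\sqrt{2905 + C{\left(\left(-5\right) 23,62 \right)}} = \sqrt{2905 + 100} = \sqrt{3005}$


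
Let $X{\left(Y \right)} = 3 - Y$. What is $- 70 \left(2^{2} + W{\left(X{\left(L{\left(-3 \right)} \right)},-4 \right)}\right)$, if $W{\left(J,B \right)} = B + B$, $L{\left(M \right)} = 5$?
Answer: $280$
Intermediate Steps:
$W{\left(J,B \right)} = 2 B$
$- 70 \left(2^{2} + W{\left(X{\left(L{\left(-3 \right)} \right)},-4 \right)}\right) = - 70 \left(2^{2} + 2 \left(-4\right)\right) = - 70 \left(4 - 8\right) = \left(-70\right) \left(-4\right) = 280$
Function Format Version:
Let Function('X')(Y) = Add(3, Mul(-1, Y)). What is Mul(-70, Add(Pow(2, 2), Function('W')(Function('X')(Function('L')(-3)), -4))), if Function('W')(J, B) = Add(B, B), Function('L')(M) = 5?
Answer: 280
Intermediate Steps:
Function('W')(J, B) = Mul(2, B)
Mul(-70, Add(Pow(2, 2), Function('W')(Function('X')(Function('L')(-3)), -4))) = Mul(-70, Add(Pow(2, 2), Mul(2, -4))) = Mul(-70, Add(4, -8)) = Mul(-70, -4) = 280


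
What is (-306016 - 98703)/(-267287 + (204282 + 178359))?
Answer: -404719/115354 ≈ -3.5085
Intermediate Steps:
(-306016 - 98703)/(-267287 + (204282 + 178359)) = -404719/(-267287 + 382641) = -404719/115354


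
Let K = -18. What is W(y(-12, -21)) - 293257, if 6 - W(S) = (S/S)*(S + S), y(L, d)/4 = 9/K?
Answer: -293247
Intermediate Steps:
y(L, d) = -2 (y(L, d) = 4*(9/(-18)) = 4*(9*(-1/18)) = 4*(-½) = -2)
W(S) = 6 - 2*S (W(S) = 6 - S/S*(S + S) = 6 - 2*S)
W(y(-12, -21)) - 293257 = (6 - 2*(-2)) - 293257 = (6 + 4) - 293257 = 10 - 293257 = -293247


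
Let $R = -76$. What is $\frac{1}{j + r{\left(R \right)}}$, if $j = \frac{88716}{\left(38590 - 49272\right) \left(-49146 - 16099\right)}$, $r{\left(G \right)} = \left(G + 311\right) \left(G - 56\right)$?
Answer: $- \frac{348473545}{10809649321542} \approx -3.2237 \cdot 10^{-5}$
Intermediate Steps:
$r{\left(G \right)} = \left(-56 + G\right) \left(311 + G\right)$ ($r{\left(G \right)} = \left(311 + G\right) \left(G - 56\right) = \left(311 + G\right) \left(-56 + G\right) = \left(-56 + G\right) \left(311 + G\right)$)
$j = \frac{44358}{348473545}$ ($j = \frac{88716}{\left(-10682\right) \left(-65245\right)} = \frac{88716}{696947090} = 88716 \cdot \frac{1}{696947090} = \frac{44358}{348473545} \approx 0.00012729$)
$\frac{1}{j + r{\left(R \right)}} = \frac{1}{\frac{44358}{348473545} + \left(-17416 + \left(-76\right)^{2} + 255 \left(-76\right)\right)} = \frac{1}{\frac{44358}{348473545} - 31020} = \frac{1}{- \frac{10809649321542}{348473545}} = - \frac{348473545}{10809649321542}$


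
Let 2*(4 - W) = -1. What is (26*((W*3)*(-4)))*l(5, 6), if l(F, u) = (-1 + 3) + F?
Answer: -9828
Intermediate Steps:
W = 9/2 (W = 4 - ½*(-1) = 4 + ½ = 9/2 ≈ 4.5000)
l(F, u) = 2 + F
(26*((W*3)*(-4)))*l(5, 6) = (26*(((9/2)*3)*(-4)))*(2 + 5) = (26*((27/2)*(-4)))*7 = (26*(-54))*7 = -1404*7 = -9828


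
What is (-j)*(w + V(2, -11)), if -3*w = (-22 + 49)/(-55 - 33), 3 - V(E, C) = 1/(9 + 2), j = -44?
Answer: 265/2 ≈ 132.50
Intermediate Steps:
V(E, C) = 32/11 (V(E, C) = 3 - 1/(9 + 2) = 3 - 1/11 = 32/11)
w = 9/88 (w = -(-22 + 49)/(3*(-55 - 33)) = -9/(-88) = -9*(-1)/88 = -1/3*(-27/88) = 9/88 ≈ 0.10227)
(-j)*(w + V(2, -11)) = (-1*(-44))*(9/88 + 32/11) = 44*(265/88) = 265/2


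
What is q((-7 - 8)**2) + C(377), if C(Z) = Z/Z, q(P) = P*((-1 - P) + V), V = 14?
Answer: -47699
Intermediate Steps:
q(P) = P*(13 - P) (q(P) = P*((-1 - P) + 14) = P*(13 - P))
C(Z) = 1
q((-7 - 8)**2) + C(377) = (-7 - 8)**2*(13 - (-7 - 8)**2) + 1 = (-15)**2*(13 - 1*(-15)**2) + 1 = 225*(13 - 1*225) + 1 = 225*(13 - 225) + 1 = 225*(-212) + 1 = -47700 + 1 = -47699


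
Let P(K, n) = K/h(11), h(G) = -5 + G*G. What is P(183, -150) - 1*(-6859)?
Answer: 795827/116 ≈ 6860.6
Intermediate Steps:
h(G) = -5 + G²
P(K, n) = K/116 (P(K, n) = K/(-5 + 11²) = K/(-5 + 121) = K/116)
P(183, -150) - 1*(-6859) = (1/116)*183 - 1*(-6859) = 183/116 + 6859 = 795827/116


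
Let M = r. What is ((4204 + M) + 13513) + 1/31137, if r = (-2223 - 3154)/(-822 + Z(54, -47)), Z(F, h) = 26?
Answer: 439284190729/24785052 ≈ 17724.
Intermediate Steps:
r = 5377/796 (r = (-2223 - 3154)/(-822 + 26) = -5377/(-796) = -5377*(-1/796) = 5377/796 ≈ 6.7550)
M = 5377/796 ≈ 6.7550
((4204 + M) + 13513) + 1/31137 = ((4204 + 5377/796) + 13513) + 1/31137 = (3351761/796 + 13513) + 1/31137 = 14108109/796 + 1/31137 = 439284190729/24785052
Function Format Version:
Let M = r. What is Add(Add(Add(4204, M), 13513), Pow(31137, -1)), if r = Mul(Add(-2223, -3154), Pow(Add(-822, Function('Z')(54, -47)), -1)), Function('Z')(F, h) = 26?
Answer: Rational(439284190729, 24785052) ≈ 17724.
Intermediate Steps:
r = Rational(5377, 796) (r = Mul(Add(-2223, -3154), Pow(Add(-822, 26), -1)) = Mul(-5377, Pow(-796, -1)) = Mul(-5377, Rational(-1, 796)) = Rational(5377, 796) ≈ 6.7550)
M = Rational(5377, 796) ≈ 6.7550
Add(Add(Add(4204, M), 13513), Pow(31137, -1)) = Add(Add(Add(4204, Rational(5377, 796)), 13513), Pow(31137, -1)) = Add(Add(Rational(3351761, 796), 13513), Rational(1, 31137)) = Add(Rational(14108109, 796), Rational(1, 31137)) = Rational(439284190729, 24785052)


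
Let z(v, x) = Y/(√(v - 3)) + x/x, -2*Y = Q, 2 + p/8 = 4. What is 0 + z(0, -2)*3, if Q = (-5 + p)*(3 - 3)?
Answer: 3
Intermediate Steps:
p = 16 (p = -16 + 8*4 = -16 + 32 = 16)
Q = 0 (Q = (-5 + 16)*(3 - 3) = 11*0 = 0)
Y = 0 (Y = -½*0 = 0)
z(v, x) = 1 (z(v, x) = 0/(√(v - 3)) + x/x = 0/(√(-3 + v)) + 1 = 0/√(-3 + v) + 1 = 0 + 1 = 1)
0 + z(0, -2)*3 = 0 + 1*3 = 0 + 3 = 3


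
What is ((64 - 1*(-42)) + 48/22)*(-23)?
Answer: -27370/11 ≈ -2488.2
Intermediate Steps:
((64 - 1*(-42)) + 48/22)*(-23) = ((64 + 42) + 48*(1/22))*(-23) = (106 + 24/11)*(-23) = (1190/11)*(-23) = -27370/11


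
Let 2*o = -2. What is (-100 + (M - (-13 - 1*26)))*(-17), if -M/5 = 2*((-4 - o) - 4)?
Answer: -153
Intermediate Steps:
o = -1 (o = (½)*(-2) = -1)
M = 70 (M = -10*((-4 - 1*(-1)) - 4) = -10*((-4 + 1) - 4) = -10*(-3 - 4) = -10*(-7) = -5*(-14) = 70)
(-100 + (M - (-13 - 1*26)))*(-17) = (-100 + (70 - (-13 - 1*26)))*(-17) = (-100 + (70 - (-13 - 26)))*(-17) = (-100 + (70 - 1*(-39)))*(-17) = (-100 + (70 + 39))*(-17) = (-100 + 109)*(-17) = 9*(-17) = -153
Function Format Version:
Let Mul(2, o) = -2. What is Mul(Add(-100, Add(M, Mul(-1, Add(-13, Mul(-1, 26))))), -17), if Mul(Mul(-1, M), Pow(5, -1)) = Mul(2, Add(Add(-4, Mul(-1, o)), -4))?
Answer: -153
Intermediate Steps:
o = -1 (o = Mul(Rational(1, 2), -2) = -1)
M = 70 (M = Mul(-5, Mul(2, Add(Add(-4, Mul(-1, -1)), -4))) = Mul(-5, Mul(2, Add(Add(-4, 1), -4))) = Mul(-5, Mul(2, Add(-3, -4))) = Mul(-5, Mul(2, -7)) = Mul(-5, -14) = 70)
Mul(Add(-100, Add(M, Mul(-1, Add(-13, Mul(-1, 26))))), -17) = Mul(Add(-100, Add(70, Mul(-1, Add(-13, Mul(-1, 26))))), -17) = Mul(Add(-100, Add(70, Mul(-1, Add(-13, -26)))), -17) = Mul(Add(-100, Add(70, Mul(-1, -39))), -17) = Mul(Add(-100, Add(70, 39)), -17) = Mul(Add(-100, 109), -17) = Mul(9, -17) = -153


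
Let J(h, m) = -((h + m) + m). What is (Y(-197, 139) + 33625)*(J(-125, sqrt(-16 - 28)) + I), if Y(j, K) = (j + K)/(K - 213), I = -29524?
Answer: -36576883446/37 - 4976616*I*sqrt(11)/37 ≈ -9.8856e+8 - 4.461e+5*I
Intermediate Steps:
Y(j, K) = (K + j)/(-213 + K)
J(h, m) = -h - 2*m (J(h, m) = -(h + 2*m) = -h - 2*m)
(Y(-197, 139) + 33625)*(J(-125, sqrt(-16 - 28)) + I) = ((139 - 197)/(-213 + 139) + 33625)*((-1*(-125) - 2*sqrt(-16 - 28)) - 29524) = (-58/(-74) + 33625)*((125 - 4*I*sqrt(11)) - 29524) = (-1/74*(-58) + 33625)*((125 - 4*I*sqrt(11)) - 29524) = (29/37 + 33625)*((125 - 4*I*sqrt(11)) - 29524) = 1244154*(-29399 - 4*I*sqrt(11))/37 = -36576883446/37 - 4976616*I*sqrt(11)/37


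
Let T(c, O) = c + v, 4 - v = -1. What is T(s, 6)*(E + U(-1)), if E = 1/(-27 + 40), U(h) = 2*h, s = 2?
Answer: -175/13 ≈ -13.462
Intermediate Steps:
v = 5 (v = 4 - 1*(-1) = 4 + 1 = 5)
T(c, O) = 5 + c (T(c, O) = c + 5 = 5 + c)
E = 1/13 ≈ 0.076923
T(s, 6)*(E + U(-1)) = (5 + 2)*(1/13 + 2*(-1)) = 7*(1/13 - 2) = 7*(-25/13) = -175/13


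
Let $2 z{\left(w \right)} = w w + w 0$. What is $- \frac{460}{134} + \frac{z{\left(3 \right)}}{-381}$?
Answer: $- \frac{58621}{17018} \approx -3.4446$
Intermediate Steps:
$z{\left(w \right)} = \frac{w^{2}}{2}$ ($z{\left(w \right)} = \frac{w w + w 0}{2} = \frac{w^{2} + 0}{2} = \frac{w^{2}}{2}$)
$- \frac{460}{134} + \frac{z{\left(3 \right)}}{-381} = - \frac{460}{134} + \frac{\frac{1}{2} \cdot 3^{2}}{-381} = \left(-460\right) \frac{1}{134} + \frac{1}{2} \cdot 9 \left(- \frac{1}{381}\right) = - \frac{230}{67} + \frac{9}{2} \left(- \frac{1}{381}\right) = - \frac{230}{67} - \frac{3}{254} = - \frac{58621}{17018}$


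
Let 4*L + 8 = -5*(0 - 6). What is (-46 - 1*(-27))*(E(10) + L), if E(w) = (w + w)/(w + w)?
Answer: -247/2 ≈ -123.50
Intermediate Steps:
L = 11/2 (L = -2 + (-5*(0 - 6))/4 = -2 + (-5*(-6))/4 = -2 + (1/4)*30 = -2 + 15/2 = 11/2 ≈ 5.5000)
E(w) = 1 (E(w) = (2*w)/((2*w)) = (2*w)*(1/(2*w)) = 1)
(-46 - 1*(-27))*(E(10) + L) = (-46 - 1*(-27))*(1 + 11/2) = (-46 + 27)*(13/2) = -19*13/2 = -247/2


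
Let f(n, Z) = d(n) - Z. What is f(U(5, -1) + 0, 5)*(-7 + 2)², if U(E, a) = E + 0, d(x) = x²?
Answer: 500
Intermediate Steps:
U(E, a) = E
f(n, Z) = n² - Z
f(U(5, -1) + 0, 5)*(-7 + 2)² = ((5 + 0)² - 1*5)*(-7 + 2)² = (5² - 5)*(-5)² = (25 - 5)*25 = 20*25 = 500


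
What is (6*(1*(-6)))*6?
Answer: -216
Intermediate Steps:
(6*(1*(-6)))*6 = (6*(-6))*6 = -36*6 = -216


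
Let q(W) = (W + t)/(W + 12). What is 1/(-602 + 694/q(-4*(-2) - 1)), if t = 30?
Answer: -37/9088 ≈ -0.0040713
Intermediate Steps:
q(W) = (30 + W)/(12 + W) (q(W) = (W + 30)/(W + 12) = (30 + W)/(12 + W))
1/(-602 + 694/q(-4*(-2) - 1)) = 1/(-602 + 694/(((30 + (-4*(-2) - 1))/(12 + (-4*(-2) - 1))))) = 1/(-602 + 694/(((30 + (8 - 1))/(12 + (8 - 1))))) = 1/(-602 + 694/(((30 + 7)/(12 + 7)))) = 1/(-602 + 694/((37/19))) = 1/(-602 + 694/(((1/19)*37))) = 1/(-602 + 694/(37/19)) = 1/(-602 + 694*(19/37)) = 1/(-602 + 13186/37) = 1/(-9088/37) = -37/9088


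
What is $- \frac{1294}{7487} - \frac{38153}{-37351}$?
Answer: $\frac{237319317}{279646937} \approx 0.84864$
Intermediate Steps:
$- \frac{1294}{7487} - \frac{38153}{-37351} = \left(-1294\right) \frac{1}{7487} - - \frac{38153}{37351} = - \frac{1294}{7487} + \frac{38153}{37351} = \frac{237319317}{279646937}$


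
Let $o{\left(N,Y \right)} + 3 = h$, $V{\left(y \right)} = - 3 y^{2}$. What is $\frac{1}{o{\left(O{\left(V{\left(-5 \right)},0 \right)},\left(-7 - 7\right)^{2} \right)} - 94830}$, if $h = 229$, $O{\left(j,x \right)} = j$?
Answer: $- \frac{1}{94604} \approx -1.057 \cdot 10^{-5}$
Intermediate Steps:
$o{\left(N,Y \right)} = 226$ ($o{\left(N,Y \right)} = -3 + 229 = 226$)
$\frac{1}{o{\left(O{\left(V{\left(-5 \right)},0 \right)},\left(-7 - 7\right)^{2} \right)} - 94830} = \frac{1}{226 - 94830} = \frac{1}{-94604} = - \frac{1}{94604}$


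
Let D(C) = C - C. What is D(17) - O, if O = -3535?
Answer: 3535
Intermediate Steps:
D(C) = 0
D(17) - O = 0 - 1*(-3535) = 0 + 3535 = 3535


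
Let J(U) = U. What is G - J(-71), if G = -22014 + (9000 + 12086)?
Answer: -857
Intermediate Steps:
G = -928 (G = -22014 + 21086 = -928)
G - J(-71) = -928 - 1*(-71) = -928 + 71 = -857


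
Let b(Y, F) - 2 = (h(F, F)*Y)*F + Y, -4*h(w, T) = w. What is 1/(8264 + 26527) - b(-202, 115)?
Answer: -46457292073/69582 ≈ -6.6766e+5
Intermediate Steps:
h(w, T) = -w/4
b(Y, F) = 2 + Y - Y*F²/4 (b(Y, F) = 2 + (((-F/4)*Y)*F + Y) = 2 + ((-F*Y/4)*F + Y) = 2 + (-Y*F²/4 + Y) = 2 + (Y - Y*F²/4) = 2 + Y - Y*F²/4)
1/(8264 + 26527) - b(-202, 115) = 1/(8264 + 26527) - (2 - 202 - ¼*(-202)*115²) = 1/34791 - (2 - 202 - ¼*(-202)*13225) = 1/34791 - (2 - 202 + 1335725/2) = 1/34791 - 1*1335325/2 = 1/34791 - 1335325/2 = -46457292073/69582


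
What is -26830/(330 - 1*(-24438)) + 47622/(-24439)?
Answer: -917600033/302652576 ≈ -3.0319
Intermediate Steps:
-26830/(330 - 1*(-24438)) + 47622/(-24439) = -26830/(330 + 24438) + 47622*(-1/24439) = -26830/24768 - 47622/24439 = -26830*1/24768 - 47622/24439 = -13415/12384 - 47622/24439 = -917600033/302652576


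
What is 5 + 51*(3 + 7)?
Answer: 515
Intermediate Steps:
5 + 51*(3 + 7) = 5 + 51*10 = 5 + 510 = 515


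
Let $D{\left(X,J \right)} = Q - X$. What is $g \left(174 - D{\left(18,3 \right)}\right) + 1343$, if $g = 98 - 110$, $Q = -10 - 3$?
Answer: $-1117$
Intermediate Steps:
$Q = -13$
$D{\left(X,J \right)} = -13 - X$
$g = -12$
$g \left(174 - D{\left(18,3 \right)}\right) + 1343 = - 12 \left(174 - \left(-13 - 18\right)\right) + 1343 = - 12 \left(174 - -31\right) + 1343 = - 12 \left(174 + 31\right) + 1343 = \left(-12\right) 205 + 1343 = -2460 + 1343 = -1117$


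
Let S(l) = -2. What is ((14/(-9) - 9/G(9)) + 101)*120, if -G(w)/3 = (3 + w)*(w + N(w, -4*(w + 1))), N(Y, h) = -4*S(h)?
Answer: 608690/51 ≈ 11935.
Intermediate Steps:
N(Y, h) = 8 (N(Y, h) = -4*(-2) = 8)
G(w) = -3*(3 + w)*(8 + w) (G(w) = -3*(3 + w)*(w + 8) = -3*(3 + w)*(8 + w))
((14/(-9) - 9/G(9)) + 101)*120 = ((14/(-9) - 9/(-72 - 33*9 - 3*9²)) + 101)*120 = ((14*(-⅑) - 9/(-72 - 297 - 3*81)) + 101)*120 = ((-14/9 - 9/(-72 - 297 - 243)) + 101)*120 = ((-14/9 - 9/(-612)) + 101)*120 = ((-14/9 - 9*(-1/612)) + 101)*120 = ((-14/9 + 1/68) + 101)*120 = (-943/612 + 101)*120 = (60869/612)*120 = 608690/51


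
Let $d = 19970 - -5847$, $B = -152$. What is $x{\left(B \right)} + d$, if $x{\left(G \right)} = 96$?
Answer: $25913$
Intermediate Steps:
$d = 25817$ ($d = 19970 + 5847 = 25817$)
$x{\left(B \right)} + d = 96 + 25817 = 25913$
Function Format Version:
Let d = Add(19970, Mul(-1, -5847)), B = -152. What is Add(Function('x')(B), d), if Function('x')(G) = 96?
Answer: 25913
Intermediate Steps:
d = 25817 (d = Add(19970, 5847) = 25817)
Add(Function('x')(B), d) = Add(96, 25817) = 25913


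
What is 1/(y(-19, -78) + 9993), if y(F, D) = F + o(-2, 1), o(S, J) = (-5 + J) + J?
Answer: 1/9971 ≈ 0.00010029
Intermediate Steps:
o(S, J) = -5 + 2*J
y(F, D) = -3 + F (y(F, D) = F + (-5 + 2*1) = F + (-5 + 2) = F - 3 = -3 + F)
1/(y(-19, -78) + 9993) = 1/((-3 - 19) + 9993) = 1/(-22 + 9993) = 1/9971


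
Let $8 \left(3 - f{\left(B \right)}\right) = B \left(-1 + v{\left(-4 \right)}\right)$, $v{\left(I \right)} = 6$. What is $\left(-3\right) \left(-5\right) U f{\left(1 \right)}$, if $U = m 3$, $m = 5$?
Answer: $\frac{4275}{8} \approx 534.38$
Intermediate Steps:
$U = 15$ ($U = 5 \cdot 3 = 15$)
$f{\left(B \right)} = 3 - \frac{5 B}{8}$ ($f{\left(B \right)} = 3 - \frac{B \left(-1 + 6\right)}{8} = 3 - \frac{B 5}{8} = 3 - \frac{5 B}{8}$)
$\left(-3\right) \left(-5\right) U f{\left(1 \right)} = \left(-3\right) \left(-5\right) 15 \left(3 - \frac{5}{8}\right) = 15 \cdot 15 \left(3 - \frac{5}{8}\right) = 225 \cdot \frac{19}{8} = \frac{4275}{8}$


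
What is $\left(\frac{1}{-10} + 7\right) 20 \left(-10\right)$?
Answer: $-1380$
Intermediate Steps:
$\left(\frac{1}{-10} + 7\right) 20 \left(-10\right) = \left(- \frac{1}{10} + 7\right) 20 \left(-10\right) = \frac{69}{10} \cdot 20 \left(-10\right) = 138 \left(-10\right) = -1380$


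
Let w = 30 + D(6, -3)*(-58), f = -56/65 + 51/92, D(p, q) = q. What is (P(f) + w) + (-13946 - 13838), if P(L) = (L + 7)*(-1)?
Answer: -164968423/5980 ≈ -27587.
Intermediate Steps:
f = -1837/5980 (f = -56*1/65 + 51*(1/92) = -56/65 + 51/92 = -1837/5980 ≈ -0.30719)
P(L) = -7 - L (P(L) = (7 + L)*(-1) = -7 - L)
w = 204 (w = 30 - 3*(-58) = 30 + 174 = 204)
(P(f) + w) + (-13946 - 13838) = ((-7 - 1*(-1837/5980)) + 204) + (-13946 - 13838) = ((-7 + 1837/5980) + 204) - 27784 = (-40023/5980 + 204) - 27784 = 1179897/5980 - 27784 = -164968423/5980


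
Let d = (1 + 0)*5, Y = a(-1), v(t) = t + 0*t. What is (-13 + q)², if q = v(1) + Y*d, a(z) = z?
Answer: 289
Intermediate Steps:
v(t) = t (v(t) = t + 0 = t)
Y = -1
d = 5 (d = 1*5 = 5)
q = -4 (q = 1 - 1*5 = 1 - 5 = -4)
(-13 + q)² = (-13 - 4)² = (-17)² = 289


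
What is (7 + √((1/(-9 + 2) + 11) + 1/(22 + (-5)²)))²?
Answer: (2303 + √1177491)²/108241 ≈ 106.05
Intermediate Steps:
(7 + √((1/(-9 + 2) + 11) + 1/(22 + (-5)²)))² = (7 + √((1/(-7) + 11) + 1/(22 + 25)))² = (7 + √((-⅐ + 11) + 1/47))² = (7 + √(76/7 + 1/47))² = (7 + √(3579/329))² = (7 + √1177491/329)²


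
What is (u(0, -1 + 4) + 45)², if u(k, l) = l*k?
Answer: 2025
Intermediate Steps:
u(k, l) = k*l
(u(0, -1 + 4) + 45)² = (0*(-1 + 4) + 45)² = (0*3 + 45)² = (0 + 45)² = 45² = 2025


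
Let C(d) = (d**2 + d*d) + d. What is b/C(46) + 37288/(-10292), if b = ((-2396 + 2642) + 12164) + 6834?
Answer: 155408/177537 ≈ 0.87536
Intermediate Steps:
C(d) = d + 2*d**2 (C(d) = (d**2 + d**2) + d = 2*d**2 + d = d + 2*d**2)
b = 19244 (b = (246 + 12164) + 6834 = 12410 + 6834 = 19244)
b/C(46) + 37288/(-10292) = 19244/((46*(1 + 2*46))) + 37288/(-10292) = 19244/((46*(1 + 92))) + 37288*(-1/10292) = 19244/((46*93)) - 9322/2573 = 19244/4278 - 9322/2573 = 19244*(1/4278) - 9322/2573 = 9622/2139 - 9322/2573 = 155408/177537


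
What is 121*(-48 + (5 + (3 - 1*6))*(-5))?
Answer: -7018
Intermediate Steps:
121*(-48 + (5 + (3 - 1*6))*(-5)) = 121*(-48 + (5 + (3 - 6))*(-5)) = 121*(-48 + (5 - 3)*(-5)) = 121*(-48 + 2*(-5)) = 121*(-48 - 10) = 121*(-58) = -7018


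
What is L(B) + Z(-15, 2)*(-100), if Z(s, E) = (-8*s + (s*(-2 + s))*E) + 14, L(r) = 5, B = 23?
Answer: -64395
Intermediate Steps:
Z(s, E) = 14 - 8*s + E*s*(-2 + s) (Z(s, E) = (-8*s + E*s*(-2 + s)) + 14 = 14 - 8*s + E*s*(-2 + s))
L(B) + Z(-15, 2)*(-100) = 5 + (14 - 8*(-15) + 2*(-15)² - 2*2*(-15))*(-100) = 5 + (14 + 120 + 2*225 + 60)*(-100) = 5 + (14 + 120 + 450 + 60)*(-100) = 5 + 644*(-100) = 5 - 64400 = -64395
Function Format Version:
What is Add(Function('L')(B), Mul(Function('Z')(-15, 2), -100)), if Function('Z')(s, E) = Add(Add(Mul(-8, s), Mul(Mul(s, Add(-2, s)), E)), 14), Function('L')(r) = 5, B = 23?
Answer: -64395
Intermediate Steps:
Function('Z')(s, E) = Add(14, Mul(-8, s), Mul(E, s, Add(-2, s))) (Function('Z')(s, E) = Add(Add(Mul(-8, s), Mul(E, s, Add(-2, s))), 14) = Add(14, Mul(-8, s), Mul(E, s, Add(-2, s))))
Add(Function('L')(B), Mul(Function('Z')(-15, 2), -100)) = Add(5, Mul(Add(14, Mul(-8, -15), Mul(2, Pow(-15, 2)), Mul(-2, 2, -15)), -100)) = Add(5, Mul(Add(14, 120, Mul(2, 225), 60), -100)) = Add(5, Mul(Add(14, 120, 450, 60), -100)) = Add(5, Mul(644, -100)) = Add(5, -64400) = -64395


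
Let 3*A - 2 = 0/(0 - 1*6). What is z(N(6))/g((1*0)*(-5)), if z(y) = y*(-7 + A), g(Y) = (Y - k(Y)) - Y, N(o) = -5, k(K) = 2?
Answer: -95/6 ≈ -15.833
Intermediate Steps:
A = ⅔ (A = ⅔ + (0/(0 - 1*6))/3 = ⅔ + (0/(0 - 6))/3 = ⅔ + (0/(-6))/3 = ⅔ + (0*(-⅙))/3 = ⅔ + (⅓)*0 = ⅔ + 0 = ⅔ ≈ 0.66667)
g(Y) = -2 (g(Y) = (Y - 1*2) - Y = (Y - 2) - Y = (-2 + Y) - Y = -2)
z(y) = -19*y/3 (z(y) = y*(-7 + ⅔) = y*(-19/3) = -19*y/3)
z(N(6))/g((1*0)*(-5)) = -19/3*(-5)/(-2) = (95/3)*(-½) = -95/6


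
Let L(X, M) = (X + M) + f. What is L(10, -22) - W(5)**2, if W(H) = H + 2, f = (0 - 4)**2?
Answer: -45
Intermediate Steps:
f = 16 (f = (-4)**2 = 16)
W(H) = 2 + H
L(X, M) = 16 + M + X (L(X, M) = (X + M) + 16 = (M + X) + 16 = 16 + M + X)
L(10, -22) - W(5)**2 = (16 - 22 + 10) - (2 + 5)**2 = 4 - 1*7**2 = 4 - 1*49 = 4 - 49 = -45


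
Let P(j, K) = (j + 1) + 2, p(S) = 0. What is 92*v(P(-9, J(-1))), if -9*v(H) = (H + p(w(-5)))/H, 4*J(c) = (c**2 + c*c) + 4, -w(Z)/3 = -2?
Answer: -92/9 ≈ -10.222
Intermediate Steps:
w(Z) = 6 (w(Z) = -3*(-2) = 6)
J(c) = 1 + c**2/2 (J(c) = ((c**2 + c*c) + 4)/4 = ((c**2 + c**2) + 4)/4 = (2*c**2 + 4)/4 = (4 + 2*c**2)/4 = 1 + c**2/2)
P(j, K) = 3 + j (P(j, K) = (1 + j) + 2 = 3 + j)
v(H) = -1/9 (v(H) = -(H + 0)/(9*H) = -H/(9*H) = -1/9*1 = -1/9)
92*v(P(-9, J(-1))) = 92*(-1/9) = -92/9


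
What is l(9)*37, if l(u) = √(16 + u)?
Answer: 185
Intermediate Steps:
l(9)*37 = √(16 + 9)*37 = √25*37 = 5*37 = 185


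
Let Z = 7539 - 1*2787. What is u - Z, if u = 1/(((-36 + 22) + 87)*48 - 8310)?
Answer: -22838113/4806 ≈ -4752.0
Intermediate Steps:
Z = 4752 (Z = 7539 - 2787 = 4752)
u = -1/4806 (u = 1/((-14 + 87)*48 - 8310) = 1/(73*48 - 8310) = 1/(3504 - 8310) = 1/(-4806) = -1/4806 ≈ -0.00020807)
u - Z = -1/4806 - 1*4752 = -1/4806 - 4752 = -22838113/4806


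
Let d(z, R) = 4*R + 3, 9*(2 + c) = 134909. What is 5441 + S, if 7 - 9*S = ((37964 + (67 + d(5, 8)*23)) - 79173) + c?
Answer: 668926/81 ≈ 8258.3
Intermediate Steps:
c = 134891/9 (c = -2 + (⅑)*134909 = -2 + 134909/9 = 134891/9 ≈ 14988.)
d(z, R) = 3 + 4*R
S = 228205/81 (S = 7/9 - (((37964 + (67 + (3 + 4*8)*23)) - 79173) + 134891/9)/9 = 7/9 - (((37964 + (67 + (3 + 32)*23)) - 79173) + 134891/9)/9 = 7/9 - (((37964 + (67 + 35*23)) - 79173) + 134891/9)/9 = 7/9 - (((37964 + (67 + 805)) - 79173) + 134891/9)/9 = 7/9 - (((37964 + 872) - 79173) + 134891/9)/9 = 7/9 - ((38836 - 79173) + 134891/9)/9 = 7/9 - (-40337 + 134891/9)/9 = 7/9 - ⅑*(-228142/9) = 7/9 + 228142/81 = 228205/81 ≈ 2817.3)
5441 + S = 5441 + 228205/81 = 668926/81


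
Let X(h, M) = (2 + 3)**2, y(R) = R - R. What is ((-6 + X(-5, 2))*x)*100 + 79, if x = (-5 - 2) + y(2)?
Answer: -13221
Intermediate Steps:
y(R) = 0
X(h, M) = 25 (X(h, M) = 5**2 = 25)
x = -7 (x = (-5 - 2) + 0 = -7 + 0 = -7)
((-6 + X(-5, 2))*x)*100 + 79 = ((-6 + 25)*(-7))*100 + 79 = (19*(-7))*100 + 79 = -133*100 + 79 = -13300 + 79 = -13221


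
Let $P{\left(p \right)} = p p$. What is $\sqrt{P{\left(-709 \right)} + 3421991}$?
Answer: $8 \sqrt{61323} \approx 1981.1$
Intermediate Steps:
$P{\left(p \right)} = p^{2}$
$\sqrt{P{\left(-709 \right)} + 3421991} = \sqrt{\left(-709\right)^{2} + 3421991} = \sqrt{502681 + 3421991} = \sqrt{3924672} = 8 \sqrt{61323}$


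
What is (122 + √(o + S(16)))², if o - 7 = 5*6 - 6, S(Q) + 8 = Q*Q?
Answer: 15163 + 732*√31 ≈ 19239.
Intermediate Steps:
S(Q) = -8 + Q² (S(Q) = -8 + Q*Q = -8 + Q²)
o = 31 (o = 7 + (5*6 - 6) = 7 + (30 - 6) = 7 + 24 = 31)
(122 + √(o + S(16)))² = (122 + √(31 + (-8 + 16²)))² = (122 + √(31 + (-8 + 256)))² = (122 + √(31 + 248))² = (122 + √279)² = (122 + 3*√31)²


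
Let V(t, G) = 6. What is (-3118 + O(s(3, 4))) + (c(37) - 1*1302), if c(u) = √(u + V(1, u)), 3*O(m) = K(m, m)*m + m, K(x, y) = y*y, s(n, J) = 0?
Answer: -4420 + √43 ≈ -4413.4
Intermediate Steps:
K(x, y) = y²
O(m) = m/3 + m³/3 (O(m) = (m²*m + m)/3 = (m³ + m)/3 = (m + m³)/3 = m/3 + m³/3)
c(u) = √(6 + u) (c(u) = √(u + 6) = √(6 + u))
(-3118 + O(s(3, 4))) + (c(37) - 1*1302) = (-3118 + (⅓)*0*(1 + 0²)) + (√(6 + 37) - 1*1302) = (-3118 + (⅓)*0*(1 + 0)) + (√43 - 1302) = (-3118 + (⅓)*0*1) + (-1302 + √43) = (-3118 + 0) + (-1302 + √43) = -3118 + (-1302 + √43) = -4420 + √43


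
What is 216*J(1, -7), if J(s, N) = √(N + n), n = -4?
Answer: 216*I*√11 ≈ 716.39*I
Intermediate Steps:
J(s, N) = √(-4 + N) (J(s, N) = √(N - 4) = √(-4 + N))
216*J(1, -7) = 216*√(-4 - 7) = 216*√(-11) = 216*(I*√11) = 216*I*√11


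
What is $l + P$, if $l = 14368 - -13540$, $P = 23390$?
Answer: $51298$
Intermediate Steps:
$l = 27908$ ($l = 14368 + 13540 = 27908$)
$l + P = 27908 + 23390 = 51298$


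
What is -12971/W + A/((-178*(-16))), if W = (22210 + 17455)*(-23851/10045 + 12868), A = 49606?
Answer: 285714233746295/16403566607952 ≈ 17.418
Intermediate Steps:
W = 1025222912997/2009 (W = 39665*(-23851*1/10045 + 12868) = 39665*(-23851/10045 + 12868) = 39665*(129235209/10045) = 1025222912997/2009 ≈ 5.1032e+8)
-12971/W + A/((-178*(-16))) = -12971/1025222912997/2009 + 49606/((-178*(-16))) = -12971*2009/1025222912997 + 49606/2848 = -26058739/1025222912997 + 49606*(1/2848) = -26058739/1025222912997 + 24803/1424 = 285714233746295/16403566607952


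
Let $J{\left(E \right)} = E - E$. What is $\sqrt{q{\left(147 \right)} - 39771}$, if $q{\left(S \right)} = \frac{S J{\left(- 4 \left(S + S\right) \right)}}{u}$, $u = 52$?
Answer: $9 i \sqrt{491} \approx 199.43 i$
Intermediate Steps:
$J{\left(E \right)} = 0$
$q{\left(S \right)} = 0$ ($q{\left(S \right)} = \frac{S 0}{52} = 0 \cdot \frac{1}{52} = 0$)
$\sqrt{q{\left(147 \right)} - 39771} = \sqrt{0 - 39771} = \sqrt{-39771} = 9 i \sqrt{491}$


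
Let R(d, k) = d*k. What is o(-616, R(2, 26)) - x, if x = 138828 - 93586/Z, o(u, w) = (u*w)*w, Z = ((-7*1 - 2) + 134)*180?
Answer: -20300488207/11250 ≈ -1.8045e+6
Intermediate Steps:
Z = 22500 (Z = ((-7 - 2) + 134)*180 = (-9 + 134)*180 = 125*180 = 22500)
o(u, w) = u*w**2
x = 1561768207/11250 (x = 138828 - 93586/22500 = 138828 - 1*46793/11250 = 138828 - 46793/11250 = 1561768207/11250 ≈ 1.3882e+5)
o(-616, R(2, 26)) - x = -616*(2*26)**2 - 1*1561768207/11250 = -616*52**2 - 1561768207/11250 = -616*2704 - 1561768207/11250 = -1665664 - 1561768207/11250 = -20300488207/11250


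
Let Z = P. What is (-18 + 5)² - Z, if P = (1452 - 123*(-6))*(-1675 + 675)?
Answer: 2190169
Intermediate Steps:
P = -2190000 (P = (1452 + 738)*(-1000) = 2190*(-1000) = -2190000)
Z = -2190000
(-18 + 5)² - Z = (-18 + 5)² - 1*(-2190000) = (-13)² + 2190000 = 169 + 2190000 = 2190169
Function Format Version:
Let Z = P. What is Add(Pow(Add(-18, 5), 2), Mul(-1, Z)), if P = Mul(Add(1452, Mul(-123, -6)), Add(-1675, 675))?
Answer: 2190169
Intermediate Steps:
P = -2190000 (P = Mul(Add(1452, 738), -1000) = Mul(2190, -1000) = -2190000)
Z = -2190000
Add(Pow(Add(-18, 5), 2), Mul(-1, Z)) = Add(Pow(Add(-18, 5), 2), Mul(-1, -2190000)) = Add(Pow(-13, 2), 2190000) = Add(169, 2190000) = 2190169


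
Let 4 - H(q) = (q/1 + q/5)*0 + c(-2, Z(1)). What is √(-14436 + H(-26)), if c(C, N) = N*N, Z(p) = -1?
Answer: I*√14433 ≈ 120.14*I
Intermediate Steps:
c(C, N) = N²
H(q) = 3 (H(q) = 4 - ((q/1 + q/5)*0 + (-1)²) = 4 - ((q*1 + q*(⅕))*0 + 1) = 4 - ((q + q/5)*0 + 1) = 4 - ((6*q/5)*0 + 1) = 4 - (0 + 1) = 4 - 1*1 = 4 - 1 = 3)
√(-14436 + H(-26)) = √(-14436 + 3) = √(-14433) = I*√14433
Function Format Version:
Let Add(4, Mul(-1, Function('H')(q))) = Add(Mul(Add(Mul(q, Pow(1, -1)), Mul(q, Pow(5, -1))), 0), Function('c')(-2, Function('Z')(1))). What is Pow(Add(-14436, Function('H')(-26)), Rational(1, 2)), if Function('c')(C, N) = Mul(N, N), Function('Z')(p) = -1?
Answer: Mul(I, Pow(14433, Rational(1, 2))) ≈ Mul(120.14, I)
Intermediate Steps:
Function('c')(C, N) = Pow(N, 2)
Function('H')(q) = 3 (Function('H')(q) = Add(4, Mul(-1, Add(Mul(Add(Mul(q, Pow(1, -1)), Mul(q, Pow(5, -1))), 0), Pow(-1, 2)))) = Add(4, Mul(-1, Add(Mul(Add(Mul(q, 1), Mul(q, Rational(1, 5))), 0), 1))) = Add(4, Mul(-1, Add(Mul(Add(q, Mul(Rational(1, 5), q)), 0), 1))) = Add(4, Mul(-1, Add(Mul(Mul(Rational(6, 5), q), 0), 1))) = Add(4, Mul(-1, Add(0, 1))) = Add(4, Mul(-1, 1)) = Add(4, -1) = 3)
Pow(Add(-14436, Function('H')(-26)), Rational(1, 2)) = Pow(Add(-14436, 3), Rational(1, 2)) = Pow(-14433, Rational(1, 2)) = Mul(I, Pow(14433, Rational(1, 2)))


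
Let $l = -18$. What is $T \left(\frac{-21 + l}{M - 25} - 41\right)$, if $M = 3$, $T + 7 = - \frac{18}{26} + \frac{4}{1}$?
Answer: $\frac{20712}{143} \approx 144.84$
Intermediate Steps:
$T = - \frac{48}{13}$ ($T = -7 + \left(- \frac{18}{26} + \frac{4}{1}\right) = -7 + \left(\left(-18\right) \frac{1}{26} + 4 \cdot 1\right) = -7 + \left(- \frac{9}{13} + 4\right) = -7 + \frac{43}{13} = - \frac{48}{13} \approx -3.6923$)
$T \left(\frac{-21 + l}{M - 25} - 41\right) = - \frac{48 \left(\frac{-21 - 18}{3 - 25} - 41\right)}{13} = - \frac{48 \left(- \frac{39}{-22} - 41\right)}{13} = - \frac{48 \left(\left(-39\right) \left(- \frac{1}{22}\right) - 41\right)}{13} = - \frac{48 \left(\frac{39}{22} - 41\right)}{13} = \left(- \frac{48}{13}\right) \left(- \frac{863}{22}\right) = \frac{20712}{143}$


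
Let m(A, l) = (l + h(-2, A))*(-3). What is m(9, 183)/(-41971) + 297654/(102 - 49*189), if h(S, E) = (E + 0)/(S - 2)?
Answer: -16650492755/512549852 ≈ -32.486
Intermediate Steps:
h(S, E) = E/(-2 + S)
m(A, l) = -3*l + 3*A/4 (m(A, l) = (l + A/(-2 - 2))*(-3) = (l + A/(-4))*(-3) = (l + A*(-¼))*(-3) = (l - A/4)*(-3) = -3*l + 3*A/4)
m(9, 183)/(-41971) + 297654/(102 - 49*189) = (-3*183 + (¾)*9)/(-41971) + 297654/(102 - 49*189) = (-549 + 27/4)*(-1/41971) + 297654/(102 - 9261) = -2169/4*(-1/41971) + 297654/(-9159) = 2169/167884 + 297654*(-1/9159) = 2169/167884 - 99218/3053 = -16650492755/512549852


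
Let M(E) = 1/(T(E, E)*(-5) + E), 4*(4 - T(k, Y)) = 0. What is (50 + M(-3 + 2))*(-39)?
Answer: -13637/7 ≈ -1948.1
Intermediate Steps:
T(k, Y) = 4 (T(k, Y) = 4 - 1/4*0 = 4 + 0 = 4)
M(E) = 1/(-20 + E) (M(E) = 1/(4*(-5) + E) = 1/(-20 + E))
(50 + M(-3 + 2))*(-39) = (50 + 1/(-20 + (-3 + 2)))*(-39) = (50 + 1/(-20 - 1))*(-39) = (50 + 1/(-21))*(-39) = (50 - 1/21)*(-39) = (1049/21)*(-39) = -13637/7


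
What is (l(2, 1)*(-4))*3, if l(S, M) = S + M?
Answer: -36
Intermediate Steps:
l(S, M) = M + S
(l(2, 1)*(-4))*3 = ((1 + 2)*(-4))*3 = (3*(-4))*3 = -12*3 = -36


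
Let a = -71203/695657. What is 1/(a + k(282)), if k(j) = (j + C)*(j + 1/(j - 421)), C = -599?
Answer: -96696323/8643860472210 ≈ -1.1187e-5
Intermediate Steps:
a = -71203/695657 (a = -71203*1/695657 = -71203/695657 ≈ -0.10235)
k(j) = (-599 + j)*(j + 1/(-421 + j)) (k(j) = (j - 599)*(j + 1/(j - 421)) = (-599 + j)*(j + 1/(-421 + j)))
1/(a + k(282)) = 1/(-71203/695657 + (-599 + 282**3 - 1020*282**2 + 252180*282)/(-421 + 282)) = 1/(-71203/695657 + (-599 + 22425768 - 1020*79524 + 71114760)/(-139)) = 1/(-71203/695657 - (-599 + 22425768 - 81114480 + 71114760)/139) = 1/(-71203/695657 - 1/139*12425449) = 1/(-71203/695657 - 12425449/139) = 1/(-8643860472210/96696323) = -96696323/8643860472210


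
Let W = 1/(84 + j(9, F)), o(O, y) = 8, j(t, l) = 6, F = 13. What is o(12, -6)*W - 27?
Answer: -1211/45 ≈ -26.911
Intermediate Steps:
W = 1/90 (W = 1/(84 + 6) = 1/90 ≈ 0.011111)
o(12, -6)*W - 27 = 8*(1/90) - 27 = 4/45 - 27 = -1211/45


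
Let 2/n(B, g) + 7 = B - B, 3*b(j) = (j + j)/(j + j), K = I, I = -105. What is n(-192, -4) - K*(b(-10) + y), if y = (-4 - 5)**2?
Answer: 59778/7 ≈ 8539.7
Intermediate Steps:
K = -105
b(j) = 1/3 (b(j) = ((j + j)/(j + j))/3 = ((2*j)/((2*j)))/3 = ((2*j)*(1/(2*j)))/3 = (1/3)*1 = 1/3)
y = 81 (y = (-9)**2 = 81)
n(B, g) = -2/7 (n(B, g) = 2/(-7 + (B - B)) = 2/(-7 + 0) = 2/(-7) = 2*(-1/7) = -2/7)
n(-192, -4) - K*(b(-10) + y) = -2/7 - (-105)*(1/3 + 81) = -2/7 - (-105)*244/3 = -2/7 - 1*(-8540) = -2/7 + 8540 = 59778/7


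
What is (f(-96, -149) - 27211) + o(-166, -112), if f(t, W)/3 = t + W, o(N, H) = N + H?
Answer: -28224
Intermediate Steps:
o(N, H) = H + N
f(t, W) = 3*W + 3*t (f(t, W) = 3*(t + W) = 3*(W + t) = 3*W + 3*t)
(f(-96, -149) - 27211) + o(-166, -112) = ((3*(-149) + 3*(-96)) - 27211) + (-112 - 166) = ((-447 - 288) - 27211) - 278 = (-735 - 27211) - 278 = -27946 - 278 = -28224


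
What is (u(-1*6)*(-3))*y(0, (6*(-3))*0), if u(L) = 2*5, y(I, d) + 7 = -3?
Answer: 300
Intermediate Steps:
y(I, d) = -10 (y(I, d) = -7 - 3 = -10)
u(L) = 10
(u(-1*6)*(-3))*y(0, (6*(-3))*0) = (10*(-3))*(-10) = -30*(-10) = 300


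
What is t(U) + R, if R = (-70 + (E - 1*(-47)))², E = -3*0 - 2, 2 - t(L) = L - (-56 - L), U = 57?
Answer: 457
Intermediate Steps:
t(L) = -54 - 2*L (t(L) = 2 - (L - (-56 - L)) = 2 - (L + (56 + L)) = 2 - (56 + 2*L) = 2 + (-56 - 2*L) = -54 - 2*L)
E = -2 (E = 0 - 2 = -2)
R = 625 (R = (-70 + (-2 - 1*(-47)))² = (-70 + (-2 + 47))² = (-70 + 45)² = (-25)² = 625)
t(U) + R = (-54 - 2*57) + 625 = (-54 - 114) + 625 = -168 + 625 = 457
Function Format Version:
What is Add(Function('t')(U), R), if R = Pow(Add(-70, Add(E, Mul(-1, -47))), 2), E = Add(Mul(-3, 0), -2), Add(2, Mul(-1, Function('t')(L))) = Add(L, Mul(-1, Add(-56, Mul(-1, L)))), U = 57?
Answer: 457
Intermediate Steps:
Function('t')(L) = Add(-54, Mul(-2, L)) (Function('t')(L) = Add(2, Mul(-1, Add(L, Mul(-1, Add(-56, Mul(-1, L)))))) = Add(2, Mul(-1, Add(L, Add(56, L)))) = Add(2, Mul(-1, Add(56, Mul(2, L)))) = Add(2, Add(-56, Mul(-2, L))) = Add(-54, Mul(-2, L)))
E = -2 (E = Add(0, -2) = -2)
R = 625 (R = Pow(Add(-70, Add(-2, Mul(-1, -47))), 2) = Pow(Add(-70, Add(-2, 47)), 2) = Pow(Add(-70, 45), 2) = Pow(-25, 2) = 625)
Add(Function('t')(U), R) = Add(Add(-54, Mul(-2, 57)), 625) = Add(Add(-54, -114), 625) = Add(-168, 625) = 457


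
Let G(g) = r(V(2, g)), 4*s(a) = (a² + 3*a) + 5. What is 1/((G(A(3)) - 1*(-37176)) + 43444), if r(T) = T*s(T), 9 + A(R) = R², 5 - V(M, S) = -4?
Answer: 4/323497 ≈ 1.2365e-5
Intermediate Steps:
V(M, S) = 9 (V(M, S) = 5 - 1*(-4) = 5 + 4 = 9)
A(R) = -9 + R²
s(a) = 5/4 + a²/4 + 3*a/4 (s(a) = ((a² + 3*a) + 5)/4 = (5 + a² + 3*a)/4 = 5/4 + a²/4 + 3*a/4)
r(T) = T*(5/4 + T²/4 + 3*T/4)
G(g) = 1017/4 (G(g) = (¼)*9*(5 + 9² + 3*9) = (¼)*9*(5 + 81 + 27) = (¼)*9*113 = 1017/4)
1/((G(A(3)) - 1*(-37176)) + 43444) = 1/((1017/4 - 1*(-37176)) + 43444) = 1/((1017/4 + 37176) + 43444) = 1/(149721/4 + 43444) = 1/(323497/4) = 4/323497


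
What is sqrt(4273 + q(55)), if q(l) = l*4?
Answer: sqrt(4493) ≈ 67.030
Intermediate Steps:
q(l) = 4*l
sqrt(4273 + q(55)) = sqrt(4273 + 4*55) = sqrt(4273 + 220) = sqrt(4493)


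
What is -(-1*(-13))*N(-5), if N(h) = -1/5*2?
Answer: 26/5 ≈ 5.2000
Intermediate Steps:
N(h) = -⅖ (N(h) = -1*⅕*2 = -⅕*2 = -⅖)
-(-1*(-13))*N(-5) = -(-1*(-13))*(-2)/5 = -13*(-2)/5 = -1*(-26/5) = 26/5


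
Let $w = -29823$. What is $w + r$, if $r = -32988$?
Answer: $-62811$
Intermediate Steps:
$w + r = -29823 - 32988 = -62811$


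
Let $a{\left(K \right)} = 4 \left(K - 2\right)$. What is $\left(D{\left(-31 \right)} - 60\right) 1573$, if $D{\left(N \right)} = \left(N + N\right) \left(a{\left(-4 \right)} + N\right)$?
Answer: $5269550$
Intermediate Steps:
$a{\left(K \right)} = -8 + 4 K$ ($a{\left(K \right)} = 4 \left(-2 + K\right) = -8 + 4 K$)
$D{\left(N \right)} = 2 N \left(-24 + N\right)$ ($D{\left(N \right)} = \left(N + N\right) \left(\left(-8 + 4 \left(-4\right)\right) + N\right) = 2 N \left(\left(-8 - 16\right) + N\right) = 2 N \left(-24 + N\right)$)
$\left(D{\left(-31 \right)} - 60\right) 1573 = \left(2 \left(-31\right) \left(-24 - 31\right) - 60\right) 1573 = \left(2 \left(-31\right) \left(-55\right) - 60\right) 1573 = \left(3410 - 60\right) 1573 = 3350 \cdot 1573 = 5269550$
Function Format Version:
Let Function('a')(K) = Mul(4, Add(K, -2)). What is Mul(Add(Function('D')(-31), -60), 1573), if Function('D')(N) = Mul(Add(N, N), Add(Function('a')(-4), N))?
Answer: 5269550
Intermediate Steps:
Function('a')(K) = Add(-8, Mul(4, K)) (Function('a')(K) = Mul(4, Add(-2, K)) = Add(-8, Mul(4, K)))
Function('D')(N) = Mul(2, N, Add(-24, N)) (Function('D')(N) = Mul(Add(N, N), Add(Add(-8, Mul(4, -4)), N)) = Mul(Mul(2, N), Add(Add(-8, -16), N)) = Mul(Mul(2, N), Add(-24, N)) = Mul(2, N, Add(-24, N)))
Mul(Add(Function('D')(-31), -60), 1573) = Mul(Add(Mul(2, -31, Add(-24, -31)), -60), 1573) = Mul(Add(Mul(2, -31, -55), -60), 1573) = Mul(Add(3410, -60), 1573) = Mul(3350, 1573) = 5269550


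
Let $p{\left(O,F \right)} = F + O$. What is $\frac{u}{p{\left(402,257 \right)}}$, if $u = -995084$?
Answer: $- \frac{995084}{659} \approx -1510.0$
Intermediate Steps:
$\frac{u}{p{\left(402,257 \right)}} = - \frac{995084}{257 + 402} = - \frac{995084}{659}$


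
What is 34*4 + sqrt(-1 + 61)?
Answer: 136 + 2*sqrt(15) ≈ 143.75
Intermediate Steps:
34*4 + sqrt(-1 + 61) = 136 + sqrt(60) = 136 + 2*sqrt(15)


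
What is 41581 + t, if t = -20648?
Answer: 20933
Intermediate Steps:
41581 + t = 41581 - 20648 = 20933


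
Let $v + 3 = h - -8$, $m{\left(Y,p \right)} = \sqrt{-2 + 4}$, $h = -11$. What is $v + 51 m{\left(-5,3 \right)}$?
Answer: $-6 + 51 \sqrt{2} \approx 66.125$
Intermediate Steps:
$m{\left(Y,p \right)} = \sqrt{2}$
$v = -6$ ($v = -3 - 3 = -6$)
$v + 51 m{\left(-5,3 \right)} = -6 + 51 \sqrt{2}$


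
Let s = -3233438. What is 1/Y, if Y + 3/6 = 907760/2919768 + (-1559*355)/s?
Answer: -590055550149/10582982597 ≈ -55.755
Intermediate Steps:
Y = -10582982597/590055550149 (Y = -½ + (907760/2919768 - 1559*355/(-3233438)) = -½ + (907760*(1/2919768) - 553445*(-1/3233438)) = -½ + (113470/364971 + 553445/3233438) = -½ + 568889584955/1180111100298 = -10582982597/590055550149 ≈ -0.017936)
1/Y = 1/(-10582982597/590055550149) = -590055550149/10582982597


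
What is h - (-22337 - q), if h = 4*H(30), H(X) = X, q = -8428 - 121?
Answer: 13908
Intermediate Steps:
q = -8549
h = 120 (h = 4*30 = 120)
h - (-22337 - q) = 120 - (-22337 - 1*(-8549)) = 120 - (-22337 + 8549) = 120 - 1*(-13788) = 120 + 13788 = 13908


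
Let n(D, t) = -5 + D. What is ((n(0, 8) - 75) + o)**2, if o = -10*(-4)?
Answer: 1600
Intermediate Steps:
o = 40
((n(0, 8) - 75) + o)**2 = (((-5 + 0) - 75) + 40)**2 = ((-5 - 75) + 40)**2 = (-80 + 40)**2 = (-40)**2 = 1600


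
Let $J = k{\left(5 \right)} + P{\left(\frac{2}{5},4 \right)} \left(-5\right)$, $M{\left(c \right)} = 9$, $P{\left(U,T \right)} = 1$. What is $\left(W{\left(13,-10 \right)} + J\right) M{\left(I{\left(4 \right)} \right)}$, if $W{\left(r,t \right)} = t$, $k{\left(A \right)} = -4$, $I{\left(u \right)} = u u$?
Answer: $-171$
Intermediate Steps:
$I{\left(u \right)} = u^{2}$
$J = -9$ ($J = -4 + 1 \left(-5\right) = -4 - 5 = -9$)
$\left(W{\left(13,-10 \right)} + J\right) M{\left(I{\left(4 \right)} \right)} = \left(-10 - 9\right) 9 = \left(-19\right) 9 = -171$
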